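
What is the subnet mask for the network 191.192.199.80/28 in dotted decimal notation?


/28 means 28 network bits, 4 host bits
Binary: 11111111111111111111111111110000
Mask: 255.255.255.240


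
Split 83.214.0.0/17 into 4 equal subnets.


New prefix = 17 + 2 = 19
Each subnet has 8192 addresses
  83.214.0.0/19
  83.214.32.0/19
  83.214.64.0/19
  83.214.96.0/19
Subnets: 83.214.0.0/19, 83.214.32.0/19, 83.214.64.0/19, 83.214.96.0/19


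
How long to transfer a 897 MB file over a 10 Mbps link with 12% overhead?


Effective throughput = 10 * (1 - 12/100) = 8.8 Mbps
File size in Mb = 897 * 8 = 7176 Mb
Time = 7176 / 8.8
Time = 815.4545 seconds


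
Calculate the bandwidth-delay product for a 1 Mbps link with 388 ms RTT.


BDP = bandwidth * RTT
= 1 Mbps * 388 ms
= 1 * 1e6 * 388 / 1000 bits
= 388000 bits
= 48500 bytes
= 47.3633 KB
BDP = 388000 bits (48500 bytes)


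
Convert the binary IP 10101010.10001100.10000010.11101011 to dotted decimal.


10101010 = 170
10001100 = 140
10000010 = 130
11101011 = 235
IP: 170.140.130.235


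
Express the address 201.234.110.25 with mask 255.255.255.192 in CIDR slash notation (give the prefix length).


Binary: 11111111.11111111.11111111.11000000
Count leading 1s
Prefix: /26


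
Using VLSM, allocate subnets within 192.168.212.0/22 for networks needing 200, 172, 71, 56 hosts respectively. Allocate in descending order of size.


200 hosts -> /24 (254 usable): 192.168.212.0/24
172 hosts -> /24 (254 usable): 192.168.213.0/24
71 hosts -> /25 (126 usable): 192.168.214.0/25
56 hosts -> /26 (62 usable): 192.168.214.128/26
Allocation: 192.168.212.0/24 (200 hosts, 254 usable); 192.168.213.0/24 (172 hosts, 254 usable); 192.168.214.0/25 (71 hosts, 126 usable); 192.168.214.128/26 (56 hosts, 62 usable)


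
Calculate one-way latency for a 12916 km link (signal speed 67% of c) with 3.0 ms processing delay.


Speed = 0.67 * 3e5 km/s = 201000 km/s
Propagation delay = 12916 / 201000 = 0.0643 s = 64.2587 ms
Processing delay = 3.0 ms
Total one-way latency = 67.2587 ms


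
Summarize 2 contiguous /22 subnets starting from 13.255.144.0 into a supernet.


Original prefix: /22
Number of subnets: 2 = 2^1
New prefix = 22 - 1 = 21
Supernet: 13.255.144.0/21


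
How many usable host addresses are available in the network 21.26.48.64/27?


Host bits = 32 - 27 = 5
Total addresses = 2^5 = 32
Usable = total - 2 (network and broadcast)
Usable hosts: 30


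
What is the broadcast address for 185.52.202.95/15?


Network: 185.52.0.0/15
Host bits = 17
Set all host bits to 1:
Broadcast: 185.53.255.255


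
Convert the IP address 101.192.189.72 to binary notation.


101 = 01100101
192 = 11000000
189 = 10111101
72 = 01001000
Binary: 01100101.11000000.10111101.01001000


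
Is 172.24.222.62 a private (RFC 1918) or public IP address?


RFC 1918 private ranges:
  10.0.0.0/8 (10.0.0.0 - 10.255.255.255)
  172.16.0.0/12 (172.16.0.0 - 172.31.255.255)
  192.168.0.0/16 (192.168.0.0 - 192.168.255.255)
Private (in 172.16.0.0/12)


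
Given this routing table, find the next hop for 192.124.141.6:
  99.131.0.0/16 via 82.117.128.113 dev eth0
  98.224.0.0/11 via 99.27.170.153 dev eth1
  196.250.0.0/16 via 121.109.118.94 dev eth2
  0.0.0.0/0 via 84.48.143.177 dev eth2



Longest prefix match for 192.124.141.6:
  /16 99.131.0.0: no
  /11 98.224.0.0: no
  /16 196.250.0.0: no
  /0 0.0.0.0: MATCH
Selected: next-hop 84.48.143.177 via eth2 (matched /0)


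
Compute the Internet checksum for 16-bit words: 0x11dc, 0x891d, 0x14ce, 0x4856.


Sum all words (with carry folding):
+ 0x11dc = 0x11dc
+ 0x891d = 0x9af9
+ 0x14ce = 0xafc7
+ 0x4856 = 0xf81d
One's complement: ~0xf81d
Checksum = 0x07e2


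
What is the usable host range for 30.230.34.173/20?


Network: 30.230.32.0
Broadcast: 30.230.47.255
First usable = network + 1
Last usable = broadcast - 1
Range: 30.230.32.1 to 30.230.47.254


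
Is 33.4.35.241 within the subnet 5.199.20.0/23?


Subnet network: 5.199.20.0
Test IP AND mask: 33.4.34.0
No, 33.4.35.241 is not in 5.199.20.0/23


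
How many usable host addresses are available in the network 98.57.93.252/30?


Host bits = 32 - 30 = 2
Total addresses = 2^2 = 4
Usable = total - 2 (network and broadcast)
Usable hosts: 2


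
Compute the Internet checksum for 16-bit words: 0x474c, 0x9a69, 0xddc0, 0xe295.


Sum all words (with carry folding):
+ 0x474c = 0x474c
+ 0x9a69 = 0xe1b5
+ 0xddc0 = 0xbf76
+ 0xe295 = 0xa20c
One's complement: ~0xa20c
Checksum = 0x5df3


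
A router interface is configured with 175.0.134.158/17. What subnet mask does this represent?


/17 means 17 network bits, 15 host bits
Binary: 11111111111111111000000000000000
Mask: 255.255.128.0


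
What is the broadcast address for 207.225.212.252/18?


Network: 207.225.192.0/18
Host bits = 14
Set all host bits to 1:
Broadcast: 207.225.255.255


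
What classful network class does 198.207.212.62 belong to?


First octet: 198
Binary: 11000110
110xxxxx -> Class C (192-223)
Class C, default mask 255.255.255.0 (/24)


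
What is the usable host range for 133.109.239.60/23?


Network: 133.109.238.0
Broadcast: 133.109.239.255
First usable = network + 1
Last usable = broadcast - 1
Range: 133.109.238.1 to 133.109.239.254


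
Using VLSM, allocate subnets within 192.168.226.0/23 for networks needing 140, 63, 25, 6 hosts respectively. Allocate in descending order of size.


140 hosts -> /24 (254 usable): 192.168.226.0/24
63 hosts -> /25 (126 usable): 192.168.227.0/25
25 hosts -> /27 (30 usable): 192.168.227.128/27
6 hosts -> /29 (6 usable): 192.168.227.160/29
Allocation: 192.168.226.0/24 (140 hosts, 254 usable); 192.168.227.0/25 (63 hosts, 126 usable); 192.168.227.128/27 (25 hosts, 30 usable); 192.168.227.160/29 (6 hosts, 6 usable)


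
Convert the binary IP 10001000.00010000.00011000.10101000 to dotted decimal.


10001000 = 136
00010000 = 16
00011000 = 24
10101000 = 168
IP: 136.16.24.168


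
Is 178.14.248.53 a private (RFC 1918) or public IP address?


RFC 1918 private ranges:
  10.0.0.0/8 (10.0.0.0 - 10.255.255.255)
  172.16.0.0/12 (172.16.0.0 - 172.31.255.255)
  192.168.0.0/16 (192.168.0.0 - 192.168.255.255)
Public (not in any RFC 1918 range)


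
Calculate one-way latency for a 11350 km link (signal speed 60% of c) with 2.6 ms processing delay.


Speed = 0.6 * 3e5 km/s = 180000 km/s
Propagation delay = 11350 / 180000 = 0.0631 s = 63.0556 ms
Processing delay = 2.6 ms
Total one-way latency = 65.6556 ms


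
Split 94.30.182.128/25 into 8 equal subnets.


New prefix = 25 + 3 = 28
Each subnet has 16 addresses
  94.30.182.128/28
  94.30.182.144/28
  94.30.182.160/28
  94.30.182.176/28
  94.30.182.192/28
  94.30.182.208/28
  94.30.182.224/28
  94.30.182.240/28
Subnets: 94.30.182.128/28, 94.30.182.144/28, 94.30.182.160/28, 94.30.182.176/28, 94.30.182.192/28, 94.30.182.208/28, 94.30.182.224/28, 94.30.182.240/28


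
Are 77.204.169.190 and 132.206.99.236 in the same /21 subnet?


Mask: 255.255.248.0
77.204.169.190 AND mask = 77.204.168.0
132.206.99.236 AND mask = 132.206.96.0
No, different subnets (77.204.168.0 vs 132.206.96.0)


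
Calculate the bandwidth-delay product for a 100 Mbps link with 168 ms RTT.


BDP = bandwidth * RTT
= 100 Mbps * 168 ms
= 100 * 1e6 * 168 / 1000 bits
= 16800000 bits
= 2100000 bytes
= 2050.7812 KB
BDP = 16800000 bits (2100000 bytes)


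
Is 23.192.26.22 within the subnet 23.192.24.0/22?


Subnet network: 23.192.24.0
Test IP AND mask: 23.192.24.0
Yes, 23.192.26.22 is in 23.192.24.0/22


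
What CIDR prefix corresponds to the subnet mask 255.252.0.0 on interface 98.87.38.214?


Binary: 11111111.11111100.00000000.00000000
Count leading 1s
Prefix: /14


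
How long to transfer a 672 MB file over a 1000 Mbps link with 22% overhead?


Effective throughput = 1000 * (1 - 22/100) = 780 Mbps
File size in Mb = 672 * 8 = 5376 Mb
Time = 5376 / 780
Time = 6.8923 seconds


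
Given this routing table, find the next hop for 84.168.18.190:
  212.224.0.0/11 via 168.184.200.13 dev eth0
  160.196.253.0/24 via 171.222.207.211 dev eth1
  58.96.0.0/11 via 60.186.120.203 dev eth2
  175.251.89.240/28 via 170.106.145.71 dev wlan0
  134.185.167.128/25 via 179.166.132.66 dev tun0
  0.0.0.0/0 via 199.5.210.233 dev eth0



Longest prefix match for 84.168.18.190:
  /11 212.224.0.0: no
  /24 160.196.253.0: no
  /11 58.96.0.0: no
  /28 175.251.89.240: no
  /25 134.185.167.128: no
  /0 0.0.0.0: MATCH
Selected: next-hop 199.5.210.233 via eth0 (matched /0)


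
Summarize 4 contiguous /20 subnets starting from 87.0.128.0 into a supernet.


Original prefix: /20
Number of subnets: 4 = 2^2
New prefix = 20 - 2 = 18
Supernet: 87.0.128.0/18


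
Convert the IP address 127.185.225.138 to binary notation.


127 = 01111111
185 = 10111001
225 = 11100001
138 = 10001010
Binary: 01111111.10111001.11100001.10001010


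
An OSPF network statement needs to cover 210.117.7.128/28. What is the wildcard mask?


Subnet mask: 255.255.255.240
Wildcard = 255.255.255.255 - subnet mask
255 - 255 = 0
255 - 255 = 0
255 - 255 = 0
255 - 240 = 15
Wildcard: 0.0.0.15


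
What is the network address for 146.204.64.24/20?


IP:   10010010.11001100.01000000.00011000
Mask: 11111111.11111111.11110000.00000000
AND operation:
Net:  10010010.11001100.01000000.00000000
Network: 146.204.64.0/20


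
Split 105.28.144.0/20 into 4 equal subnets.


New prefix = 20 + 2 = 22
Each subnet has 1024 addresses
  105.28.144.0/22
  105.28.148.0/22
  105.28.152.0/22
  105.28.156.0/22
Subnets: 105.28.144.0/22, 105.28.148.0/22, 105.28.152.0/22, 105.28.156.0/22


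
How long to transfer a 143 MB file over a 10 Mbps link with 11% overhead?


Effective throughput = 10 * (1 - 11/100) = 8.9 Mbps
File size in Mb = 143 * 8 = 1144 Mb
Time = 1144 / 8.9
Time = 128.5393 seconds


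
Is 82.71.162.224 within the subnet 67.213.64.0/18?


Subnet network: 67.213.64.0
Test IP AND mask: 82.71.128.0
No, 82.71.162.224 is not in 67.213.64.0/18


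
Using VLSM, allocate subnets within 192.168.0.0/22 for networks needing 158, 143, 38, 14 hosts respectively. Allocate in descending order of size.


158 hosts -> /24 (254 usable): 192.168.0.0/24
143 hosts -> /24 (254 usable): 192.168.1.0/24
38 hosts -> /26 (62 usable): 192.168.2.0/26
14 hosts -> /28 (14 usable): 192.168.2.64/28
Allocation: 192.168.0.0/24 (158 hosts, 254 usable); 192.168.1.0/24 (143 hosts, 254 usable); 192.168.2.0/26 (38 hosts, 62 usable); 192.168.2.64/28 (14 hosts, 14 usable)


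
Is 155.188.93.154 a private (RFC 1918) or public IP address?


RFC 1918 private ranges:
  10.0.0.0/8 (10.0.0.0 - 10.255.255.255)
  172.16.0.0/12 (172.16.0.0 - 172.31.255.255)
  192.168.0.0/16 (192.168.0.0 - 192.168.255.255)
Public (not in any RFC 1918 range)


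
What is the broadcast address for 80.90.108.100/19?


Network: 80.90.96.0/19
Host bits = 13
Set all host bits to 1:
Broadcast: 80.90.127.255


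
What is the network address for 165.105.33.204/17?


IP:   10100101.01101001.00100001.11001100
Mask: 11111111.11111111.10000000.00000000
AND operation:
Net:  10100101.01101001.00000000.00000000
Network: 165.105.0.0/17


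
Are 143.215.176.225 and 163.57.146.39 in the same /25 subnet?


Mask: 255.255.255.128
143.215.176.225 AND mask = 143.215.176.128
163.57.146.39 AND mask = 163.57.146.0
No, different subnets (143.215.176.128 vs 163.57.146.0)


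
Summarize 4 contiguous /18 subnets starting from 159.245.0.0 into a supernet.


Original prefix: /18
Number of subnets: 4 = 2^2
New prefix = 18 - 2 = 16
Supernet: 159.245.0.0/16


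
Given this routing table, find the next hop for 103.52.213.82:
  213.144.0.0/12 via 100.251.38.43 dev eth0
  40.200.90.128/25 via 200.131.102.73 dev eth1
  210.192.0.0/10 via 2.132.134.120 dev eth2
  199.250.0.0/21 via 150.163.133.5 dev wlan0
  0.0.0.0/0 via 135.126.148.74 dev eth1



Longest prefix match for 103.52.213.82:
  /12 213.144.0.0: no
  /25 40.200.90.128: no
  /10 210.192.0.0: no
  /21 199.250.0.0: no
  /0 0.0.0.0: MATCH
Selected: next-hop 135.126.148.74 via eth1 (matched /0)


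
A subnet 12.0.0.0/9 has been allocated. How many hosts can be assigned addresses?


Host bits = 32 - 9 = 23
Total addresses = 2^23 = 8388608
Usable = total - 2 (network and broadcast)
Usable hosts: 8388606


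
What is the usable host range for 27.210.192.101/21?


Network: 27.210.192.0
Broadcast: 27.210.199.255
First usable = network + 1
Last usable = broadcast - 1
Range: 27.210.192.1 to 27.210.199.254


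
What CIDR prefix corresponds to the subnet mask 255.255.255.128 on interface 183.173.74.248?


Binary: 11111111.11111111.11111111.10000000
Count leading 1s
Prefix: /25


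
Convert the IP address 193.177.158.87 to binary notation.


193 = 11000001
177 = 10110001
158 = 10011110
87 = 01010111
Binary: 11000001.10110001.10011110.01010111


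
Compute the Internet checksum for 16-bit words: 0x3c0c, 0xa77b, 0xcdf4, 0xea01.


Sum all words (with carry folding):
+ 0x3c0c = 0x3c0c
+ 0xa77b = 0xe387
+ 0xcdf4 = 0xb17c
+ 0xea01 = 0x9b7e
One's complement: ~0x9b7e
Checksum = 0x6481


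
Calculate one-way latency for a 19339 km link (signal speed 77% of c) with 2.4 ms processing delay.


Speed = 0.77 * 3e5 km/s = 231000 km/s
Propagation delay = 19339 / 231000 = 0.0837 s = 83.7186 ms
Processing delay = 2.4 ms
Total one-way latency = 86.1186 ms


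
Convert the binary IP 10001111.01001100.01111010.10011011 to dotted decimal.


10001111 = 143
01001100 = 76
01111010 = 122
10011011 = 155
IP: 143.76.122.155


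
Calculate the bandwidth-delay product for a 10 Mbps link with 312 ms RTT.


BDP = bandwidth * RTT
= 10 Mbps * 312 ms
= 10 * 1e6 * 312 / 1000 bits
= 3120000 bits
= 390000 bytes
= 380.8594 KB
BDP = 3120000 bits (390000 bytes)


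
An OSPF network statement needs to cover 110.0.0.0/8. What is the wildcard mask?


Subnet mask: 255.0.0.0
Wildcard = 255.255.255.255 - subnet mask
255 - 255 = 0
255 - 0 = 255
255 - 0 = 255
255 - 0 = 255
Wildcard: 0.255.255.255


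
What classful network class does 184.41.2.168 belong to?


First octet: 184
Binary: 10111000
10xxxxxx -> Class B (128-191)
Class B, default mask 255.255.0.0 (/16)


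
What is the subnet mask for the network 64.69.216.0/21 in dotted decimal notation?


/21 means 21 network bits, 11 host bits
Binary: 11111111111111111111100000000000
Mask: 255.255.248.0


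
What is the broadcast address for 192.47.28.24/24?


Network: 192.47.28.0/24
Host bits = 8
Set all host bits to 1:
Broadcast: 192.47.28.255


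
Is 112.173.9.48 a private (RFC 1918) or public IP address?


RFC 1918 private ranges:
  10.0.0.0/8 (10.0.0.0 - 10.255.255.255)
  172.16.0.0/12 (172.16.0.0 - 172.31.255.255)
  192.168.0.0/16 (192.168.0.0 - 192.168.255.255)
Public (not in any RFC 1918 range)


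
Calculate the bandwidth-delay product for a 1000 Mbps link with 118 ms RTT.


BDP = bandwidth * RTT
= 1000 Mbps * 118 ms
= 1000 * 1e6 * 118 / 1000 bits
= 118000000 bits
= 14750000 bytes
= 14404.2969 KB
BDP = 118000000 bits (14750000 bytes)


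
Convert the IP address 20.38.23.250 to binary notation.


20 = 00010100
38 = 00100110
23 = 00010111
250 = 11111010
Binary: 00010100.00100110.00010111.11111010


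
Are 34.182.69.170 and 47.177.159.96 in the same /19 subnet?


Mask: 255.255.224.0
34.182.69.170 AND mask = 34.182.64.0
47.177.159.96 AND mask = 47.177.128.0
No, different subnets (34.182.64.0 vs 47.177.128.0)


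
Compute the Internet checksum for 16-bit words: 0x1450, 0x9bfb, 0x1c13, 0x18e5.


Sum all words (with carry folding):
+ 0x1450 = 0x1450
+ 0x9bfb = 0xb04b
+ 0x1c13 = 0xcc5e
+ 0x18e5 = 0xe543
One's complement: ~0xe543
Checksum = 0x1abc


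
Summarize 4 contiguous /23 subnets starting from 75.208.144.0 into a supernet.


Original prefix: /23
Number of subnets: 4 = 2^2
New prefix = 23 - 2 = 21
Supernet: 75.208.144.0/21


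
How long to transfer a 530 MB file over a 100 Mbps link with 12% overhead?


Effective throughput = 100 * (1 - 12/100) = 88 Mbps
File size in Mb = 530 * 8 = 4240 Mb
Time = 4240 / 88
Time = 48.1818 seconds


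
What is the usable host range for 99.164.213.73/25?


Network: 99.164.213.0
Broadcast: 99.164.213.127
First usable = network + 1
Last usable = broadcast - 1
Range: 99.164.213.1 to 99.164.213.126


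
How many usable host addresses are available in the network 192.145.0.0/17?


Host bits = 32 - 17 = 15
Total addresses = 2^15 = 32768
Usable = total - 2 (network and broadcast)
Usable hosts: 32766


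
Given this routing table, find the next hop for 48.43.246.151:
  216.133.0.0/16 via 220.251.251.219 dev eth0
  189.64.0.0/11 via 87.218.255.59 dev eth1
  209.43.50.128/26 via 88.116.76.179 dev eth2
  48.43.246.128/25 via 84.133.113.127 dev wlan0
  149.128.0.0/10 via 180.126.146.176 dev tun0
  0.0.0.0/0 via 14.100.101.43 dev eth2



Longest prefix match for 48.43.246.151:
  /16 216.133.0.0: no
  /11 189.64.0.0: no
  /26 209.43.50.128: no
  /25 48.43.246.128: MATCH
  /10 149.128.0.0: no
  /0 0.0.0.0: MATCH
Selected: next-hop 84.133.113.127 via wlan0 (matched /25)


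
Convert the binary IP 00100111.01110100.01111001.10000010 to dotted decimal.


00100111 = 39
01110100 = 116
01111001 = 121
10000010 = 130
IP: 39.116.121.130


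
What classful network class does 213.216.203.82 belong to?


First octet: 213
Binary: 11010101
110xxxxx -> Class C (192-223)
Class C, default mask 255.255.255.0 (/24)


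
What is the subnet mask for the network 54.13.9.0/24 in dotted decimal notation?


/24 means 24 network bits, 8 host bits
Binary: 11111111111111111111111100000000
Mask: 255.255.255.0


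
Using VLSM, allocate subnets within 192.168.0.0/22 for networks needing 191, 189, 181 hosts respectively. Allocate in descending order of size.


191 hosts -> /24 (254 usable): 192.168.0.0/24
189 hosts -> /24 (254 usable): 192.168.1.0/24
181 hosts -> /24 (254 usable): 192.168.2.0/24
Allocation: 192.168.0.0/24 (191 hosts, 254 usable); 192.168.1.0/24 (189 hosts, 254 usable); 192.168.2.0/24 (181 hosts, 254 usable)


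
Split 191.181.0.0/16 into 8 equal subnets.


New prefix = 16 + 3 = 19
Each subnet has 8192 addresses
  191.181.0.0/19
  191.181.32.0/19
  191.181.64.0/19
  191.181.96.0/19
  191.181.128.0/19
  191.181.160.0/19
  191.181.192.0/19
  191.181.224.0/19
Subnets: 191.181.0.0/19, 191.181.32.0/19, 191.181.64.0/19, 191.181.96.0/19, 191.181.128.0/19, 191.181.160.0/19, 191.181.192.0/19, 191.181.224.0/19


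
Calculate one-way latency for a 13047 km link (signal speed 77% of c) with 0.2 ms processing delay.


Speed = 0.77 * 3e5 km/s = 231000 km/s
Propagation delay = 13047 / 231000 = 0.0565 s = 56.4805 ms
Processing delay = 0.2 ms
Total one-way latency = 56.6805 ms


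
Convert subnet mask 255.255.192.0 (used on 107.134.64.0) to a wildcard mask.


Subnet mask: 255.255.192.0
Wildcard = 255.255.255.255 - subnet mask
255 - 255 = 0
255 - 255 = 0
255 - 192 = 63
255 - 0 = 255
Wildcard: 0.0.63.255


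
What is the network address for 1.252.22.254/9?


IP:   00000001.11111100.00010110.11111110
Mask: 11111111.10000000.00000000.00000000
AND operation:
Net:  00000001.10000000.00000000.00000000
Network: 1.128.0.0/9


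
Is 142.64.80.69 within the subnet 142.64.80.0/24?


Subnet network: 142.64.80.0
Test IP AND mask: 142.64.80.0
Yes, 142.64.80.69 is in 142.64.80.0/24


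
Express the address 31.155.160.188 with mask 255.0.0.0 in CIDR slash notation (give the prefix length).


Binary: 11111111.00000000.00000000.00000000
Count leading 1s
Prefix: /8


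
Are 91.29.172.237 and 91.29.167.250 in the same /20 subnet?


Mask: 255.255.240.0
91.29.172.237 AND mask = 91.29.160.0
91.29.167.250 AND mask = 91.29.160.0
Yes, same subnet (91.29.160.0)


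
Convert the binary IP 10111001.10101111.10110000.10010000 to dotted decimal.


10111001 = 185
10101111 = 175
10110000 = 176
10010000 = 144
IP: 185.175.176.144


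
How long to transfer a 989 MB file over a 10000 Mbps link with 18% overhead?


Effective throughput = 10000 * (1 - 18/100) = 8200 Mbps
File size in Mb = 989 * 8 = 7912 Mb
Time = 7912 / 8200
Time = 0.9649 seconds


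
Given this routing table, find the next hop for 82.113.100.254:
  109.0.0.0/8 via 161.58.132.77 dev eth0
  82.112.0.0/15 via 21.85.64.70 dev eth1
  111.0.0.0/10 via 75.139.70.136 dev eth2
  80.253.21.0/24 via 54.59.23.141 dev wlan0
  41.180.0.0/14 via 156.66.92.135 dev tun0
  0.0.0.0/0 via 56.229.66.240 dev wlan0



Longest prefix match for 82.113.100.254:
  /8 109.0.0.0: no
  /15 82.112.0.0: MATCH
  /10 111.0.0.0: no
  /24 80.253.21.0: no
  /14 41.180.0.0: no
  /0 0.0.0.0: MATCH
Selected: next-hop 21.85.64.70 via eth1 (matched /15)


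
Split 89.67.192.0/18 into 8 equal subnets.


New prefix = 18 + 3 = 21
Each subnet has 2048 addresses
  89.67.192.0/21
  89.67.200.0/21
  89.67.208.0/21
  89.67.216.0/21
  89.67.224.0/21
  89.67.232.0/21
  89.67.240.0/21
  89.67.248.0/21
Subnets: 89.67.192.0/21, 89.67.200.0/21, 89.67.208.0/21, 89.67.216.0/21, 89.67.224.0/21, 89.67.232.0/21, 89.67.240.0/21, 89.67.248.0/21


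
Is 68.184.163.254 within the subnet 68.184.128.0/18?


Subnet network: 68.184.128.0
Test IP AND mask: 68.184.128.0
Yes, 68.184.163.254 is in 68.184.128.0/18


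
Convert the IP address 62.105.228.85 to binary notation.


62 = 00111110
105 = 01101001
228 = 11100100
85 = 01010101
Binary: 00111110.01101001.11100100.01010101


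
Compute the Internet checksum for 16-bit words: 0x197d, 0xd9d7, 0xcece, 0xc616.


Sum all words (with carry folding):
+ 0x197d = 0x197d
+ 0xd9d7 = 0xf354
+ 0xcece = 0xc223
+ 0xc616 = 0x883a
One's complement: ~0x883a
Checksum = 0x77c5


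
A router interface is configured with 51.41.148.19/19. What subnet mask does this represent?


/19 means 19 network bits, 13 host bits
Binary: 11111111111111111110000000000000
Mask: 255.255.224.0


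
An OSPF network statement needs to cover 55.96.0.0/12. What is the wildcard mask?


Subnet mask: 255.240.0.0
Wildcard = 255.255.255.255 - subnet mask
255 - 255 = 0
255 - 240 = 15
255 - 0 = 255
255 - 0 = 255
Wildcard: 0.15.255.255


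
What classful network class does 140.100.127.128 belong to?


First octet: 140
Binary: 10001100
10xxxxxx -> Class B (128-191)
Class B, default mask 255.255.0.0 (/16)


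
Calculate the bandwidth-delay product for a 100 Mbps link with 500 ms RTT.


BDP = bandwidth * RTT
= 100 Mbps * 500 ms
= 100 * 1e6 * 500 / 1000 bits
= 50000000 bits
= 6250000 bytes
= 6103.5156 KB
BDP = 50000000 bits (6250000 bytes)


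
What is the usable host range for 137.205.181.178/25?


Network: 137.205.181.128
Broadcast: 137.205.181.255
First usable = network + 1
Last usable = broadcast - 1
Range: 137.205.181.129 to 137.205.181.254


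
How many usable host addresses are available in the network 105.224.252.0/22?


Host bits = 32 - 22 = 10
Total addresses = 2^10 = 1024
Usable = total - 2 (network and broadcast)
Usable hosts: 1022


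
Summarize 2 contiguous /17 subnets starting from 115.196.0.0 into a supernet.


Original prefix: /17
Number of subnets: 2 = 2^1
New prefix = 17 - 1 = 16
Supernet: 115.196.0.0/16


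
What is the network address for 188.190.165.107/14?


IP:   10111100.10111110.10100101.01101011
Mask: 11111111.11111100.00000000.00000000
AND operation:
Net:  10111100.10111100.00000000.00000000
Network: 188.188.0.0/14


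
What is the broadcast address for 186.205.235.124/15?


Network: 186.204.0.0/15
Host bits = 17
Set all host bits to 1:
Broadcast: 186.205.255.255


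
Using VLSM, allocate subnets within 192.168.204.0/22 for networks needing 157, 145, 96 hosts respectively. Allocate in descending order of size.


157 hosts -> /24 (254 usable): 192.168.204.0/24
145 hosts -> /24 (254 usable): 192.168.205.0/24
96 hosts -> /25 (126 usable): 192.168.206.0/25
Allocation: 192.168.204.0/24 (157 hosts, 254 usable); 192.168.205.0/24 (145 hosts, 254 usable); 192.168.206.0/25 (96 hosts, 126 usable)


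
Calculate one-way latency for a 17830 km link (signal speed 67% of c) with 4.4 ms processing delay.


Speed = 0.67 * 3e5 km/s = 201000 km/s
Propagation delay = 17830 / 201000 = 0.0887 s = 88.7065 ms
Processing delay = 4.4 ms
Total one-way latency = 93.1065 ms


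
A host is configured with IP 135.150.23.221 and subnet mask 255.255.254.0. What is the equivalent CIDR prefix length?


Binary: 11111111.11111111.11111110.00000000
Count leading 1s
Prefix: /23


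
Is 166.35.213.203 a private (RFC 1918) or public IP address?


RFC 1918 private ranges:
  10.0.0.0/8 (10.0.0.0 - 10.255.255.255)
  172.16.0.0/12 (172.16.0.0 - 172.31.255.255)
  192.168.0.0/16 (192.168.0.0 - 192.168.255.255)
Public (not in any RFC 1918 range)


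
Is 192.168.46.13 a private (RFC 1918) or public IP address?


RFC 1918 private ranges:
  10.0.0.0/8 (10.0.0.0 - 10.255.255.255)
  172.16.0.0/12 (172.16.0.0 - 172.31.255.255)
  192.168.0.0/16 (192.168.0.0 - 192.168.255.255)
Private (in 192.168.0.0/16)


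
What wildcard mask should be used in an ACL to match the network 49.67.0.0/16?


Subnet mask: 255.255.0.0
Wildcard = 255.255.255.255 - subnet mask
255 - 255 = 0
255 - 255 = 0
255 - 0 = 255
255 - 0 = 255
Wildcard: 0.0.255.255


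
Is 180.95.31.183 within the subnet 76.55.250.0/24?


Subnet network: 76.55.250.0
Test IP AND mask: 180.95.31.0
No, 180.95.31.183 is not in 76.55.250.0/24


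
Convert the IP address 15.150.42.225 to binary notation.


15 = 00001111
150 = 10010110
42 = 00101010
225 = 11100001
Binary: 00001111.10010110.00101010.11100001


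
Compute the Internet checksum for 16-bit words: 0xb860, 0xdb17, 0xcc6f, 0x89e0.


Sum all words (with carry folding):
+ 0xb860 = 0xb860
+ 0xdb17 = 0x9378
+ 0xcc6f = 0x5fe8
+ 0x89e0 = 0xe9c8
One's complement: ~0xe9c8
Checksum = 0x1637


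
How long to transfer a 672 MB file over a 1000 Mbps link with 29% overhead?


Effective throughput = 1000 * (1 - 29/100) = 710 Mbps
File size in Mb = 672 * 8 = 5376 Mb
Time = 5376 / 710
Time = 7.5718 seconds


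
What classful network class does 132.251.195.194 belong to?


First octet: 132
Binary: 10000100
10xxxxxx -> Class B (128-191)
Class B, default mask 255.255.0.0 (/16)


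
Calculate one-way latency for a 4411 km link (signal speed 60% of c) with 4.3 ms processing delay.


Speed = 0.6 * 3e5 km/s = 180000 km/s
Propagation delay = 4411 / 180000 = 0.0245 s = 24.5056 ms
Processing delay = 4.3 ms
Total one-way latency = 28.8056 ms


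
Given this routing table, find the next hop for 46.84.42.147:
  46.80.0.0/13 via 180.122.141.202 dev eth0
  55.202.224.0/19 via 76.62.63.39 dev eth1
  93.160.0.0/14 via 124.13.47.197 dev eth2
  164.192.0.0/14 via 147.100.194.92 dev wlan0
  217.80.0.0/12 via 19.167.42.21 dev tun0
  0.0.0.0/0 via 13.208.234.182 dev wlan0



Longest prefix match for 46.84.42.147:
  /13 46.80.0.0: MATCH
  /19 55.202.224.0: no
  /14 93.160.0.0: no
  /14 164.192.0.0: no
  /12 217.80.0.0: no
  /0 0.0.0.0: MATCH
Selected: next-hop 180.122.141.202 via eth0 (matched /13)


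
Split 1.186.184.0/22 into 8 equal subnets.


New prefix = 22 + 3 = 25
Each subnet has 128 addresses
  1.186.184.0/25
  1.186.184.128/25
  1.186.185.0/25
  1.186.185.128/25
  1.186.186.0/25
  1.186.186.128/25
  1.186.187.0/25
  1.186.187.128/25
Subnets: 1.186.184.0/25, 1.186.184.128/25, 1.186.185.0/25, 1.186.185.128/25, 1.186.186.0/25, 1.186.186.128/25, 1.186.187.0/25, 1.186.187.128/25


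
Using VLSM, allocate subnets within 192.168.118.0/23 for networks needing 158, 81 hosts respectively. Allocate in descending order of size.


158 hosts -> /24 (254 usable): 192.168.118.0/24
81 hosts -> /25 (126 usable): 192.168.119.0/25
Allocation: 192.168.118.0/24 (158 hosts, 254 usable); 192.168.119.0/25 (81 hosts, 126 usable)


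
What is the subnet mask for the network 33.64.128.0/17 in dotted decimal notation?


/17 means 17 network bits, 15 host bits
Binary: 11111111111111111000000000000000
Mask: 255.255.128.0


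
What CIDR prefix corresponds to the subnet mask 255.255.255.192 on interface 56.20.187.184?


Binary: 11111111.11111111.11111111.11000000
Count leading 1s
Prefix: /26


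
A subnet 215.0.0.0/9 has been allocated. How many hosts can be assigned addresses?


Host bits = 32 - 9 = 23
Total addresses = 2^23 = 8388608
Usable = total - 2 (network and broadcast)
Usable hosts: 8388606


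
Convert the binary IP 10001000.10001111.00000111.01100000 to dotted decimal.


10001000 = 136
10001111 = 143
00000111 = 7
01100000 = 96
IP: 136.143.7.96


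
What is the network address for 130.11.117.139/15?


IP:   10000010.00001011.01110101.10001011
Mask: 11111111.11111110.00000000.00000000
AND operation:
Net:  10000010.00001010.00000000.00000000
Network: 130.10.0.0/15


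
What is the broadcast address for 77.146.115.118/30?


Network: 77.146.115.116/30
Host bits = 2
Set all host bits to 1:
Broadcast: 77.146.115.119


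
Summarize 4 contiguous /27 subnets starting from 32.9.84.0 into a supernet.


Original prefix: /27
Number of subnets: 4 = 2^2
New prefix = 27 - 2 = 25
Supernet: 32.9.84.0/25


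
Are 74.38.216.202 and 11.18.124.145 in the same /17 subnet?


Mask: 255.255.128.0
74.38.216.202 AND mask = 74.38.128.0
11.18.124.145 AND mask = 11.18.0.0
No, different subnets (74.38.128.0 vs 11.18.0.0)


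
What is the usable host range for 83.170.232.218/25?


Network: 83.170.232.128
Broadcast: 83.170.232.255
First usable = network + 1
Last usable = broadcast - 1
Range: 83.170.232.129 to 83.170.232.254


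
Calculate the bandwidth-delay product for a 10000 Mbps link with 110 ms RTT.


BDP = bandwidth * RTT
= 10000 Mbps * 110 ms
= 10000 * 1e6 * 110 / 1000 bits
= 1100000000 bits
= 137500000 bytes
= 134277.3438 KB
BDP = 1100000000 bits (137500000 bytes)


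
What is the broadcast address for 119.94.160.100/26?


Network: 119.94.160.64/26
Host bits = 6
Set all host bits to 1:
Broadcast: 119.94.160.127


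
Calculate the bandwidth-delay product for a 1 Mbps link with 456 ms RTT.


BDP = bandwidth * RTT
= 1 Mbps * 456 ms
= 1 * 1e6 * 456 / 1000 bits
= 456000 bits
= 57000 bytes
= 55.6641 KB
BDP = 456000 bits (57000 bytes)


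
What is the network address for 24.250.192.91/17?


IP:   00011000.11111010.11000000.01011011
Mask: 11111111.11111111.10000000.00000000
AND operation:
Net:  00011000.11111010.10000000.00000000
Network: 24.250.128.0/17


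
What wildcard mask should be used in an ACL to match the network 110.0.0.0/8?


Subnet mask: 255.0.0.0
Wildcard = 255.255.255.255 - subnet mask
255 - 255 = 0
255 - 0 = 255
255 - 0 = 255
255 - 0 = 255
Wildcard: 0.255.255.255


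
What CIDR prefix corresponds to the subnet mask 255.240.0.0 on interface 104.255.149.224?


Binary: 11111111.11110000.00000000.00000000
Count leading 1s
Prefix: /12


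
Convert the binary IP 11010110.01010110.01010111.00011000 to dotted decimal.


11010110 = 214
01010110 = 86
01010111 = 87
00011000 = 24
IP: 214.86.87.24


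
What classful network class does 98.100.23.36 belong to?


First octet: 98
Binary: 01100010
0xxxxxxx -> Class A (1-126)
Class A, default mask 255.0.0.0 (/8)


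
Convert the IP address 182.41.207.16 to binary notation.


182 = 10110110
41 = 00101001
207 = 11001111
16 = 00010000
Binary: 10110110.00101001.11001111.00010000


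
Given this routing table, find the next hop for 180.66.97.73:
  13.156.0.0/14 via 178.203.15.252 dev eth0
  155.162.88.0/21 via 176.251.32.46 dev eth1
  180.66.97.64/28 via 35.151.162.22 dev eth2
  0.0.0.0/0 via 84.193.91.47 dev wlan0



Longest prefix match for 180.66.97.73:
  /14 13.156.0.0: no
  /21 155.162.88.0: no
  /28 180.66.97.64: MATCH
  /0 0.0.0.0: MATCH
Selected: next-hop 35.151.162.22 via eth2 (matched /28)


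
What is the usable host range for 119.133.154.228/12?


Network: 119.128.0.0
Broadcast: 119.143.255.255
First usable = network + 1
Last usable = broadcast - 1
Range: 119.128.0.1 to 119.143.255.254


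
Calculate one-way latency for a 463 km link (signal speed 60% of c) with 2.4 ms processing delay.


Speed = 0.6 * 3e5 km/s = 180000 km/s
Propagation delay = 463 / 180000 = 0.0026 s = 2.5722 ms
Processing delay = 2.4 ms
Total one-way latency = 4.9722 ms


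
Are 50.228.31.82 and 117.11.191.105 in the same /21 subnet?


Mask: 255.255.248.0
50.228.31.82 AND mask = 50.228.24.0
117.11.191.105 AND mask = 117.11.184.0
No, different subnets (50.228.24.0 vs 117.11.184.0)


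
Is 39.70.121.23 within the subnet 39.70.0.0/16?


Subnet network: 39.70.0.0
Test IP AND mask: 39.70.0.0
Yes, 39.70.121.23 is in 39.70.0.0/16


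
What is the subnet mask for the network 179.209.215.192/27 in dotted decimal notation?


/27 means 27 network bits, 5 host bits
Binary: 11111111111111111111111111100000
Mask: 255.255.255.224


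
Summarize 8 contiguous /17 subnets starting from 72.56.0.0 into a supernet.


Original prefix: /17
Number of subnets: 8 = 2^3
New prefix = 17 - 3 = 14
Supernet: 72.56.0.0/14


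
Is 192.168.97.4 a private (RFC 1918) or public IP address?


RFC 1918 private ranges:
  10.0.0.0/8 (10.0.0.0 - 10.255.255.255)
  172.16.0.0/12 (172.16.0.0 - 172.31.255.255)
  192.168.0.0/16 (192.168.0.0 - 192.168.255.255)
Private (in 192.168.0.0/16)


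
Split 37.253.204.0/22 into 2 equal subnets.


New prefix = 22 + 1 = 23
Each subnet has 512 addresses
  37.253.204.0/23
  37.253.206.0/23
Subnets: 37.253.204.0/23, 37.253.206.0/23


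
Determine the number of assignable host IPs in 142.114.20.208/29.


Host bits = 32 - 29 = 3
Total addresses = 2^3 = 8
Usable = total - 2 (network and broadcast)
Usable hosts: 6


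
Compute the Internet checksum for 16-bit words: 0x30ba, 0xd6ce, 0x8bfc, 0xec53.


Sum all words (with carry folding):
+ 0x30ba = 0x30ba
+ 0xd6ce = 0x0789
+ 0x8bfc = 0x9385
+ 0xec53 = 0x7fd9
One's complement: ~0x7fd9
Checksum = 0x8026


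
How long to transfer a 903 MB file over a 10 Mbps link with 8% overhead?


Effective throughput = 10 * (1 - 8/100) = 9.2 Mbps
File size in Mb = 903 * 8 = 7224 Mb
Time = 7224 / 9.2
Time = 785.2174 seconds


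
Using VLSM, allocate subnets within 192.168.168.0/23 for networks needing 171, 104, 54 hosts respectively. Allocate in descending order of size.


171 hosts -> /24 (254 usable): 192.168.168.0/24
104 hosts -> /25 (126 usable): 192.168.169.0/25
54 hosts -> /26 (62 usable): 192.168.169.128/26
Allocation: 192.168.168.0/24 (171 hosts, 254 usable); 192.168.169.0/25 (104 hosts, 126 usable); 192.168.169.128/26 (54 hosts, 62 usable)


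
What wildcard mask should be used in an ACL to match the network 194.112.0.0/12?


Subnet mask: 255.240.0.0
Wildcard = 255.255.255.255 - subnet mask
255 - 255 = 0
255 - 240 = 15
255 - 0 = 255
255 - 0 = 255
Wildcard: 0.15.255.255


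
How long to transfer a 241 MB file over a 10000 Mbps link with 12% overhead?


Effective throughput = 10000 * (1 - 12/100) = 8800 Mbps
File size in Mb = 241 * 8 = 1928 Mb
Time = 1928 / 8800
Time = 0.2191 seconds


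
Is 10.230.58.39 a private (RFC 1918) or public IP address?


RFC 1918 private ranges:
  10.0.0.0/8 (10.0.0.0 - 10.255.255.255)
  172.16.0.0/12 (172.16.0.0 - 172.31.255.255)
  192.168.0.0/16 (192.168.0.0 - 192.168.255.255)
Private (in 10.0.0.0/8)


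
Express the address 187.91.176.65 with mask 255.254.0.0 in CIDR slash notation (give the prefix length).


Binary: 11111111.11111110.00000000.00000000
Count leading 1s
Prefix: /15


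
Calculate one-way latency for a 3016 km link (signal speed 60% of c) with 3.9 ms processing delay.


Speed = 0.6 * 3e5 km/s = 180000 km/s
Propagation delay = 3016 / 180000 = 0.0168 s = 16.7556 ms
Processing delay = 3.9 ms
Total one-way latency = 20.6556 ms


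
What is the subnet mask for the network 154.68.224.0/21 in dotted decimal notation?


/21 means 21 network bits, 11 host bits
Binary: 11111111111111111111100000000000
Mask: 255.255.248.0


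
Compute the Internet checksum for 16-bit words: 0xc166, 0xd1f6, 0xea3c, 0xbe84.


Sum all words (with carry folding):
+ 0xc166 = 0xc166
+ 0xd1f6 = 0x935d
+ 0xea3c = 0x7d9a
+ 0xbe84 = 0x3c1f
One's complement: ~0x3c1f
Checksum = 0xc3e0


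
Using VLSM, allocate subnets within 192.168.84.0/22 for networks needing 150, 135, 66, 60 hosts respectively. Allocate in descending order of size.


150 hosts -> /24 (254 usable): 192.168.84.0/24
135 hosts -> /24 (254 usable): 192.168.85.0/24
66 hosts -> /25 (126 usable): 192.168.86.0/25
60 hosts -> /26 (62 usable): 192.168.86.128/26
Allocation: 192.168.84.0/24 (150 hosts, 254 usable); 192.168.85.0/24 (135 hosts, 254 usable); 192.168.86.0/25 (66 hosts, 126 usable); 192.168.86.128/26 (60 hosts, 62 usable)


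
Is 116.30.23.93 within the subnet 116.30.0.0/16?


Subnet network: 116.30.0.0
Test IP AND mask: 116.30.0.0
Yes, 116.30.23.93 is in 116.30.0.0/16


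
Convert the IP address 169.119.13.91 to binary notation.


169 = 10101001
119 = 01110111
13 = 00001101
91 = 01011011
Binary: 10101001.01110111.00001101.01011011


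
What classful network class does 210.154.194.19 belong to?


First octet: 210
Binary: 11010010
110xxxxx -> Class C (192-223)
Class C, default mask 255.255.255.0 (/24)


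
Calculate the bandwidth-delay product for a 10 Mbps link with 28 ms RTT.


BDP = bandwidth * RTT
= 10 Mbps * 28 ms
= 10 * 1e6 * 28 / 1000 bits
= 280000 bits
= 35000 bytes
= 34.1797 KB
BDP = 280000 bits (35000 bytes)


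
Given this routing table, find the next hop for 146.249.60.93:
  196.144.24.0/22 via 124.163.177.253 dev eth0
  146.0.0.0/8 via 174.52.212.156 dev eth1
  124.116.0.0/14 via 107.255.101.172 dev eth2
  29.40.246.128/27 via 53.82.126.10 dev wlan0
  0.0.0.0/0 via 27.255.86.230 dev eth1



Longest prefix match for 146.249.60.93:
  /22 196.144.24.0: no
  /8 146.0.0.0: MATCH
  /14 124.116.0.0: no
  /27 29.40.246.128: no
  /0 0.0.0.0: MATCH
Selected: next-hop 174.52.212.156 via eth1 (matched /8)


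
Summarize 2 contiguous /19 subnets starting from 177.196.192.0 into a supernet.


Original prefix: /19
Number of subnets: 2 = 2^1
New prefix = 19 - 1 = 18
Supernet: 177.196.192.0/18


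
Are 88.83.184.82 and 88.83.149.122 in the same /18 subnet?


Mask: 255.255.192.0
88.83.184.82 AND mask = 88.83.128.0
88.83.149.122 AND mask = 88.83.128.0
Yes, same subnet (88.83.128.0)


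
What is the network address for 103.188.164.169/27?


IP:   01100111.10111100.10100100.10101001
Mask: 11111111.11111111.11111111.11100000
AND operation:
Net:  01100111.10111100.10100100.10100000
Network: 103.188.164.160/27


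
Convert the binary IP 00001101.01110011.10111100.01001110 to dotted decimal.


00001101 = 13
01110011 = 115
10111100 = 188
01001110 = 78
IP: 13.115.188.78


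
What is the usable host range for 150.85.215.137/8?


Network: 150.0.0.0
Broadcast: 150.255.255.255
First usable = network + 1
Last usable = broadcast - 1
Range: 150.0.0.1 to 150.255.255.254


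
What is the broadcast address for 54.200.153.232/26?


Network: 54.200.153.192/26
Host bits = 6
Set all host bits to 1:
Broadcast: 54.200.153.255


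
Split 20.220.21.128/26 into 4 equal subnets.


New prefix = 26 + 2 = 28
Each subnet has 16 addresses
  20.220.21.128/28
  20.220.21.144/28
  20.220.21.160/28
  20.220.21.176/28
Subnets: 20.220.21.128/28, 20.220.21.144/28, 20.220.21.160/28, 20.220.21.176/28


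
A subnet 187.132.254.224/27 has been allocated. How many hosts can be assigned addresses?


Host bits = 32 - 27 = 5
Total addresses = 2^5 = 32
Usable = total - 2 (network and broadcast)
Usable hosts: 30


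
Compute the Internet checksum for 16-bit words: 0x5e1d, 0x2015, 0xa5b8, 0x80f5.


Sum all words (with carry folding):
+ 0x5e1d = 0x5e1d
+ 0x2015 = 0x7e32
+ 0xa5b8 = 0x23eb
+ 0x80f5 = 0xa4e0
One's complement: ~0xa4e0
Checksum = 0x5b1f


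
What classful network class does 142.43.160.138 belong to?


First octet: 142
Binary: 10001110
10xxxxxx -> Class B (128-191)
Class B, default mask 255.255.0.0 (/16)
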